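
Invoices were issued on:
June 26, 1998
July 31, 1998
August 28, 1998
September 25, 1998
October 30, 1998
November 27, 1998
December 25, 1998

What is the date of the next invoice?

January 29, 1999

All Fridays; the gaps (35, 28, 28, 35, 28, 28) vary with month length.
This is the last Friday of each month.
Last Friday of January 1999: January 29, 1999.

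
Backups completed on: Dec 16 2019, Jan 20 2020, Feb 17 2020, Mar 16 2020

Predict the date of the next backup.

Apr 20 2020

All dates are Mondays, 35, 28, 28 days apart.
Specifically, the 3rd Monday of each month.
3rd Monday of April 2020: Apr 20 2020.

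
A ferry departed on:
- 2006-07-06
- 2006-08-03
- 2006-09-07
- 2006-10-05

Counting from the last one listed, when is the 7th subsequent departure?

2007-05-03

Gaps: 28, 35, 28 days — a mix of 28 and 35. Every date is a Thursday.
Each is the 1st Thursday of its month.
1st Thursday of November 2006: 2006-11-02.
1st Thursday of December 2006: 2006-12-07.
1st Thursday of January 2007: 2007-01-04.
February 2007 — 1st Thursday is 2007-02-01.
March 2007 — 1st Thursday is 2007-03-01.
April 2007 — 1st Thursday is 2007-04-05.
May 2007 — 1st Thursday is 2007-05-03.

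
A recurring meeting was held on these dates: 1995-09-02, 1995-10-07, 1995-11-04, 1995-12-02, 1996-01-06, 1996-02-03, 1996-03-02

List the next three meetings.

1996-04-06, 1996-05-04, 1996-06-01

All dates are Saturdays, 35, 28, 28, 35, 28, 28 days apart.
Specifically, the 1st Saturday of each month.
1st Saturday of April 1996: 1996-04-06.
1st Saturday of May 1996: 1996-05-04.
June 1996 — 1st Saturday is 1996-06-01.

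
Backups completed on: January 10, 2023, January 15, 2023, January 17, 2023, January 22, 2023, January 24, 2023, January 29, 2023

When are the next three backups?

January 31, 2023; February 5, 2023; February 7, 2023

The gap pattern 5, 2, 5, 2, 5 repeats every 2 events.
These are the Tuesdays and Sundays of each week.
The following Tuesday is January 31, 2023.
The following Sunday is February 5, 2023.
The following Tuesday is February 7, 2023.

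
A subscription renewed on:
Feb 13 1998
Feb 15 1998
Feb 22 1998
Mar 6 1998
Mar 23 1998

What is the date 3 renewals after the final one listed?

Jun 12 1998

Gaps: 2, 7, 12, 17 days — each gap is 5 larger than the previous one.
Next gap: 22 days. Mar 23 1998 + 22 days = Apr 14 1998.
Next gap: 27 days. Apr 14 1998 + 27 days = May 11 1998.
Next gap: 32 days. May 11 1998 + 32 days = Jun 12 1998.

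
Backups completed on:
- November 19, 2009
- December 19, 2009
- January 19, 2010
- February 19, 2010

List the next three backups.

March 19, 2010; April 19, 2010; May 19, 2010

Each date is the 19th; the gaps (30, 31, 31) track the month lengths.
The rule is the 19th of each month.
Next: March 2010 → March 19, 2010.
April 2010: April 19, 2010.
May 2010: May 19, 2010.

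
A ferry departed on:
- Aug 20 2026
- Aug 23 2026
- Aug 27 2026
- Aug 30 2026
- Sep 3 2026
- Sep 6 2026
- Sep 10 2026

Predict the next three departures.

Sep 13 2026, Sep 17 2026, Sep 20 2026

Gaps: 3, 4, 3, 4, 3, 4 days — not constant, but cyclic with period 2.
The events fall on every Thursday and Sunday.
The following Sunday is Sep 13 2026.
The following Thursday is Sep 17 2026.
The following Sunday is Sep 20 2026.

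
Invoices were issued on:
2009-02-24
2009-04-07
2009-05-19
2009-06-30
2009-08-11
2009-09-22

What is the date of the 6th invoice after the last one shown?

2010-06-01

The spacing is 42, 42, 42, 42, 42 days — always 42 days.
2009-09-22 + 42 days = 2009-11-03.
2009-11-03 + 42 days = 2009-12-15.
2009-12-15 + 42 days = 2010-01-26.
2010-01-26 + 42 days = 2010-03-09.
2010-03-09 + 42 days = 2010-04-20.
2010-04-20 + 42 days = 2010-06-01.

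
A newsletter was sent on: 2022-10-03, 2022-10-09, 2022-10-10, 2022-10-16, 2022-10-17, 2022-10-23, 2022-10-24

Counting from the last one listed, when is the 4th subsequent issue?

2022-11-07

The gap pattern 6, 1, 6, 1, 6, 1 repeats every 2 events.
These are the Mondays and Sundays of each week.
Next Sunday: 2022-10-30.
Next Monday: 2022-10-31.
The following Sunday is 2022-11-06.
Next Monday: 2022-11-07.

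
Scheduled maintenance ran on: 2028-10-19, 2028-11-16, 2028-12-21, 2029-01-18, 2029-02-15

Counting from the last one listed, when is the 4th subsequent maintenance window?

2029-06-21

All dates are Thursdays, 28, 35, 28, 28 days apart.
Specifically, the 3rd Thursday of each month.
3rd Thursday of March 2029: 2029-03-15.
April 2029 — 3rd Thursday is 2029-04-19.
May 2029 — 3rd Thursday is 2029-05-17.
June 2029 — 3rd Thursday is 2029-06-21.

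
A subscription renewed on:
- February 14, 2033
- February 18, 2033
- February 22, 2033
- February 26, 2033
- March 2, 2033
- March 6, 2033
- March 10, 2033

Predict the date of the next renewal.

The spacing is 4, 4, 4, 4, 4, 4 days — always 4 days.
March 10, 2033 + 4 days = March 14, 2033.

March 14, 2033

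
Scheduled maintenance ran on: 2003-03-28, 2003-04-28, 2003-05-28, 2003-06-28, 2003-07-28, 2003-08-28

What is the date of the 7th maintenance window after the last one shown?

Gaps: 31, 30, 31, 30, 31 days — not constant. Every event is on the 28th of the month.
Pattern: the 28th of each month.
September 2003: 2003-09-28.
October 2003: 2003-10-28.
Next: November 2003 → 2003-11-28.
December 2003: 2003-12-28.
January 2004: 2004-01-28.
Next: February 2004 → 2004-02-28.
March 2004: 2004-03-28.

2004-03-28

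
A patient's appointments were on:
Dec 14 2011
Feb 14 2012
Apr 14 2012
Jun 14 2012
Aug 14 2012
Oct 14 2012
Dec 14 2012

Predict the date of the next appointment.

Feb 14 2013

Gaps: 62, 60, 61, 61, 61, 61 days — not constant. Every event is on the 14th of the month.
Pattern: the 14th of every 2 months.
February 2013: Feb 14 2013.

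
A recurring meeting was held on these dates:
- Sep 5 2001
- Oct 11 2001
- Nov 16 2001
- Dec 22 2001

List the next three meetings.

Jan 27 2002, Mar 4 2002, Apr 9 2002

The spacing is 36, 36, 36 days — always 36 days.
Dec 22 2001 + 36 days = Jan 27 2002.
Jan 27 2002 + 36 days = Mar 4 2002.
Mar 4 2002 + 36 days = Apr 9 2002.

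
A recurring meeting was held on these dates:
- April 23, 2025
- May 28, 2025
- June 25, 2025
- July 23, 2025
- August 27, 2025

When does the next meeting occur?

September 24, 2025

All dates are Wednesdays, 35, 28, 28, 35 days apart.
Specifically, the 4th Wednesday of each month.
September 2025 — 4th Wednesday is September 24, 2025.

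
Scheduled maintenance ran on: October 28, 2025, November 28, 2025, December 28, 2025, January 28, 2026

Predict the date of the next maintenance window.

February 28, 2026

Gaps: 31, 30, 31 days — not constant. Every event is on the 28th of the month.
Pattern: the 28th of each month.
February 2026: February 28, 2026.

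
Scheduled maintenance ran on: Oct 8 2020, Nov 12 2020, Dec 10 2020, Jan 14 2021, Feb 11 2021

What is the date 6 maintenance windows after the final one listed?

These are Thursdays at 28- or 35-day spacing (35, 28, 35, 28).
The pattern: 2nd Thursday of the month.
2nd Thursday of March 2021: Mar 11 2021.
April 2021 — 2nd Thursday is Apr 8 2021.
May 2021 — 2nd Thursday is May 13 2021.
2nd Thursday of June 2021: Jun 10 2021.
2nd Thursday of July 2021: Jul 8 2021.
August 2021 — 2nd Thursday is Aug 12 2021.

Aug 12 2021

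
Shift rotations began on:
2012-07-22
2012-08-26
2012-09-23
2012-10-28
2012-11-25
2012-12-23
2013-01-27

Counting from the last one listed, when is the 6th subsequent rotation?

2013-07-28

All dates are Sundays, 35, 28, 35, 28, 28, 35 days apart.
Specifically, the 4th Sunday of each month.
4th Sunday of February 2013: 2013-02-24.
March 2013 — 4th Sunday is 2013-03-24.
4th Sunday of April 2013: 2013-04-28.
4th Sunday of May 2013: 2013-05-26.
June 2013 — 4th Sunday is 2013-06-23.
4th Sunday of July 2013: 2013-07-28.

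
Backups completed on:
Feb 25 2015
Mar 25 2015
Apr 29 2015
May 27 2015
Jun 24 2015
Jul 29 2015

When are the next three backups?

All Wednesdays; the gaps (28, 35, 28, 28, 35) vary with month length.
This is the last Wednesday of each month.
August 2015 ends with Wednesday Aug 26 2015.
Last Wednesday of September 2015: Sep 30 2015.
Last Wednesday of October 2015: Oct 28 2015.

Aug 26 2015, Sep 30 2015, Oct 28 2015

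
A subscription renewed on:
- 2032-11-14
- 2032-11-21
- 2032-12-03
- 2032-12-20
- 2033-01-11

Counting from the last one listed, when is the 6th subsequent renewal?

2033-09-05

Gaps: 7, 12, 17, 22 days — each gap is 5 larger than the previous one.
Next gap: 27 days. 2033-01-11 + 27 days = 2033-02-07.
Next gap: 32 days. 2033-02-07 + 32 days = 2033-03-11.
Next gap: 37 days. 2033-03-11 + 37 days = 2033-04-17.
Next gap: 42 days. 2033-04-17 + 42 days = 2033-05-29.
Next gap: 47 days. 2033-05-29 + 47 days = 2033-07-15.
Next gap: 52 days. 2033-07-15 + 52 days = 2033-09-05.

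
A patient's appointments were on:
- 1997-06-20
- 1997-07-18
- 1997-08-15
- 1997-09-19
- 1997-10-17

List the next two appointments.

1997-11-21, 1997-12-19

These are Fridays at 28- or 35-day spacing (28, 28, 35, 28).
The pattern: 3rd Friday of the month.
3rd Friday of November 1997: 1997-11-21.
December 1997 — 3rd Friday is 1997-12-19.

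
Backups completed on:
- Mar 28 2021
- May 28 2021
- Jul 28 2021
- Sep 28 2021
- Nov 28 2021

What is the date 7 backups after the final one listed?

Jan 28 2023

Each date is the 28th; the gaps (61, 61, 62, 61) track the month lengths.
The rule is the 28th of every 2 months.
Next: January 2022 → Jan 28 2022.
Next: March 2022 → Mar 28 2022.
Next: May 2022 → May 28 2022.
Next: July 2022 → Jul 28 2022.
Next: September 2022 → Sep 28 2022.
Next: November 2022 → Nov 28 2022.
January 2023: Jan 28 2023.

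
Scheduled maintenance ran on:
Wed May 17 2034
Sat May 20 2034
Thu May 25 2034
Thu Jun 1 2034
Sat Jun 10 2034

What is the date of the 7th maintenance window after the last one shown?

Sat Oct 7 2034

The spacing grows by 2 each time: 3, 5, 7, 9 days.
Next gap: 11 days. Sat Jun 10 2034 + 11 days = Wed Jun 21 2034.
Next gap: 13 days. Wed Jun 21 2034 + 13 days = Tue Jul 4 2034.
Next gap: 15 days. Tue Jul 4 2034 + 15 days = Wed Jul 19 2034.
Next gap: 17 days. Wed Jul 19 2034 + 17 days = Sat Aug 5 2034.
Next gap: 19 days. Sat Aug 5 2034 + 19 days = Thu Aug 24 2034.
Next gap: 21 days. Thu Aug 24 2034 + 21 days = Thu Sep 14 2034.
Next gap: 23 days. Thu Sep 14 2034 + 23 days = Sat Oct 7 2034.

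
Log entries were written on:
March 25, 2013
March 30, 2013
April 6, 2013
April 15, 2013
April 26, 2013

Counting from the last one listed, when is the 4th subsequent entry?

June 29, 2013

Intervals are 5, 7, 9, 11 days — an arithmetic progression with common difference 2.
Next gap: 13 days. April 26, 2013 + 13 days = May 9, 2013.
Next gap: 15 days. May 9, 2013 + 15 days = May 24, 2013.
Next gap: 17 days. May 24, 2013 + 17 days = June 10, 2013.
Next gap: 19 days. June 10, 2013 + 19 days = June 29, 2013.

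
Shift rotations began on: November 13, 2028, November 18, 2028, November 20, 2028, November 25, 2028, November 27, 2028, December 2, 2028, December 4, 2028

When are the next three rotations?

The gap pattern 5, 2, 5, 2, 5, 2 repeats every 2 events.
These are the Mondays and Saturdays of each week.
The following Saturday is December 9, 2028.
The following Monday is December 11, 2028.
Next Saturday: December 16, 2028.

December 9, 2028; December 11, 2028; December 16, 2028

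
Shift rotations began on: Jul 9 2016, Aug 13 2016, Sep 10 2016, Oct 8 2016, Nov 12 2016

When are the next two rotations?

All dates are Saturdays, 35, 28, 28, 35 days apart.
Specifically, the 2nd Saturday of each month.
December 2016 — 2nd Saturday is Dec 10 2016.
January 2017 — 2nd Saturday is Jan 14 2017.

Dec 10 2016, Jan 14 2017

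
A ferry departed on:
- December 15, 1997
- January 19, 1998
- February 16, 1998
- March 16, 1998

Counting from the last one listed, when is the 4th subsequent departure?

Gaps: 35, 28, 28 days — a mix of 28 and 35. Every date is a Monday.
Each is the 3rd Monday of its month.
April 1998 — 3rd Monday is April 20, 1998.
3rd Monday of May 1998: May 18, 1998.
3rd Monday of June 1998: June 15, 1998.
3rd Monday of July 1998: July 20, 1998.

July 20, 1998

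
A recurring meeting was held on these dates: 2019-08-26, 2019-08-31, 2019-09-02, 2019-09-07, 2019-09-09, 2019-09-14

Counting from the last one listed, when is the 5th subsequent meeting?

The gap pattern 5, 2, 5, 2, 5 repeats every 2 events.
These are the Mondays and Saturdays of each week.
Next Monday: 2019-09-16.
Next Saturday: 2019-09-21.
The following Monday is 2019-09-23.
Next Saturday: 2019-09-28.
The following Monday is 2019-09-30.

2019-09-30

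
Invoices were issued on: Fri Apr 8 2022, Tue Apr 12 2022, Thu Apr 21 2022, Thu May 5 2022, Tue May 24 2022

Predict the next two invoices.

Fri Jun 17 2022, Sat Jul 16 2022

Intervals are 4, 9, 14, 19 days — an arithmetic progression with common difference 5.
Next gap: 24 days. Tue May 24 2022 + 24 days = Fri Jun 17 2022.
Next gap: 29 days. Fri Jun 17 2022 + 29 days = Sat Jul 16 2022.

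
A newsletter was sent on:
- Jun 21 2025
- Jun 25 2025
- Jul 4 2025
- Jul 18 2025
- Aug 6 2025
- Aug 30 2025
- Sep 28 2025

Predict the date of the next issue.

Nov 1 2025

The spacing grows by 5 each time: 4, 9, 14, 19, 24, 29 days.
Next gap: 34 days. Sep 28 2025 + 34 days = Nov 1 2025.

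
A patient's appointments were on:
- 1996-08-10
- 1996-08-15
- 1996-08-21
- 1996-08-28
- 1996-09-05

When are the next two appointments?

Gaps: 5, 6, 7, 8 days — each gap is 1 larger than the previous one.
Next gap: 9 days. 1996-09-05 + 9 days = 1996-09-14.
Next gap: 10 days. 1996-09-14 + 10 days = 1996-09-24.

1996-09-14, 1996-09-24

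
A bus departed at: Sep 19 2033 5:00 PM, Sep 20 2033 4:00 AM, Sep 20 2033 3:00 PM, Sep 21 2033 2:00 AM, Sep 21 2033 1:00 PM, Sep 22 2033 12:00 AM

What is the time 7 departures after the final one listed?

Spacing: 11, 11, 11, 11, 11 h — constant 11 h.
Sep 22 2033 12:00 AM + 11 h = Sep 22 2033 11:00 AM.
Sep 22 2033 11:00 AM + 11 h = Sep 22 2033 10:00 PM.
Sep 22 2033 10:00 PM + 11 h = Sep 23 2033 9:00 AM.
Sep 23 2033 9:00 AM + 11 h = Sep 23 2033 8:00 PM.
Sep 23 2033 8:00 PM + 11 h = Sep 24 2033 7:00 AM.
Sep 24 2033 7:00 AM + 11 h = Sep 24 2033 6:00 PM.
Sep 24 2033 6:00 PM + 11 h = Sep 25 2033 5:00 AM.

Sep 25 2033 5:00 AM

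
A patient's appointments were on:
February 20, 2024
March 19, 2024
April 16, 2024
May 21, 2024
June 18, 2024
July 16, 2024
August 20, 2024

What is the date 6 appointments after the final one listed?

All dates are Tuesdays, 28, 28, 35, 28, 28, 35 days apart.
Specifically, the 3rd Tuesday of each month.
3rd Tuesday of September 2024: September 17, 2024.
October 2024 — 3rd Tuesday is October 15, 2024.
3rd Tuesday of November 2024: November 19, 2024.
3rd Tuesday of December 2024: December 17, 2024.
3rd Tuesday of January 2025: January 21, 2025.
3rd Tuesday of February 2025: February 18, 2025.

February 18, 2025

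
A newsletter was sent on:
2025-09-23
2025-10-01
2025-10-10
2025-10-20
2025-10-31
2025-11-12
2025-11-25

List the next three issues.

2025-12-09, 2025-12-24, 2026-01-09

Intervals are 8, 9, 10, 11, 12, 13 days — an arithmetic progression with common difference 1.
Next gap: 14 days. 2025-11-25 + 14 days = 2025-12-09.
Next gap: 15 days. 2025-12-09 + 15 days = 2025-12-24.
Next gap: 16 days. 2025-12-24 + 16 days = 2026-01-09.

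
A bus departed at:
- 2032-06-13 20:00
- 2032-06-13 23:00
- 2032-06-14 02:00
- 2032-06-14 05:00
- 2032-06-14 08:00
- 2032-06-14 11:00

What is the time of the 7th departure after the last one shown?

Gaps: 3, 3, 3, 3, 3 hours — each event is 3 hours after the previous one.
2032-06-14 11:00 + 3 h = 2032-06-14 14:00.
2032-06-14 14:00 + 3 h = 2032-06-14 17:00.
2032-06-14 17:00 + 3 h = 2032-06-14 20:00.
2032-06-14 20:00 + 3 h = 2032-06-14 23:00.
2032-06-14 23:00 + 3 h = 2032-06-15 02:00.
2032-06-15 02:00 + 3 h = 2032-06-15 05:00.
2032-06-15 05:00 + 3 h = 2032-06-15 08:00.

2032-06-15 08:00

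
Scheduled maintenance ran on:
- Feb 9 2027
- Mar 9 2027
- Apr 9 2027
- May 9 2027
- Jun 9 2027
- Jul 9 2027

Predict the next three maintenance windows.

Aug 9 2027, Sep 9 2027, Oct 9 2027

Each date is the 9th; the gaps (28, 31, 30, 31, 30) track the month lengths.
The rule is the 9th of each month.
Next: August 2027 → Aug 9 2027.
September 2027: Sep 9 2027.
October 2027: Oct 9 2027.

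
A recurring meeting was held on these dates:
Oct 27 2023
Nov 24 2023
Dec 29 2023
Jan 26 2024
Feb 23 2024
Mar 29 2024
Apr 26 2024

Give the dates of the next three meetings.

May 31 2024, Jun 28 2024, Jul 26 2024

These are Fridays with 28, 35, 28, 28, 35, 28-day gaps.
Each is the final Friday of its month — Dec 29 2023 is past the 28th, so '4th Friday' doesn't fit.
May 2024 ends with Friday May 31 2024.
Last Friday of June 2024: Jun 28 2024.
July 2024 ends with Friday Jul 26 2024.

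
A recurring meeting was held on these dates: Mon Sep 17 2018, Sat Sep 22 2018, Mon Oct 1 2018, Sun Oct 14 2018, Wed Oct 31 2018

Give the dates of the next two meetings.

Wed Nov 21 2018, Sun Dec 16 2018

Gaps: 5, 9, 13, 17 days — each gap is 4 larger than the previous one.
Next gap: 21 days. Wed Oct 31 2018 + 21 days = Wed Nov 21 2018.
Next gap: 25 days. Wed Nov 21 2018 + 25 days = Sun Dec 16 2018.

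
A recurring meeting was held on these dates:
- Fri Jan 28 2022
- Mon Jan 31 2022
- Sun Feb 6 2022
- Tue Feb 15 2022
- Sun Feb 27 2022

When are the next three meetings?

The spacing grows by 3 each time: 3, 6, 9, 12 days.
Next gap: 15 days. Sun Feb 27 2022 + 15 days = Mon Mar 14 2022.
Next gap: 18 days. Mon Mar 14 2022 + 18 days = Fri Apr 1 2022.
Next gap: 21 days. Fri Apr 1 2022 + 21 days = Fri Apr 22 2022.

Mon Mar 14 2022, Fri Apr 1 2022, Fri Apr 22 2022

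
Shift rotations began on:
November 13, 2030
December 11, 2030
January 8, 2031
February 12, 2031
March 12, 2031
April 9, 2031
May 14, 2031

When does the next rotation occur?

Gaps: 28, 28, 35, 28, 28, 35 days — a mix of 28 and 35. Every date is a Wednesday.
Each is the 2nd Wednesday of its month.
2nd Wednesday of June 2031: June 11, 2031.

June 11, 2031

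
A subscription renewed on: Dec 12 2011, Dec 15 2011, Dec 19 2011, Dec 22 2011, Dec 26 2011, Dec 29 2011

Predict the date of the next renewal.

Gaps: 3, 4, 3, 4, 3 days — not constant, but cyclic with period 2.
The events fall on every Monday and Thursday.
The following Monday is Jan 2 2012.

Jan 2 2012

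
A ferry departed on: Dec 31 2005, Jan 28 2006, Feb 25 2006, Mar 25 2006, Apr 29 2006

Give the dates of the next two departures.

Every date is a Saturday; gaps 28, 28, 28, 35 days.
Each is the last Saturday of its month (at least one falls on the 29th or later, ruling out '4th Saturday').
May 2006 ends with Saturday May 27 2006.
June 2006 ends with Saturday Jun 24 2006.

May 27 2006, Jun 24 2006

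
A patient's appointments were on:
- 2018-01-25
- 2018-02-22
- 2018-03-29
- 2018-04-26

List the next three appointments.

2018-05-31, 2018-06-28, 2018-07-26

These are Thursdays with 28, 35, 28-day gaps.
Each is the final Thursday of its month — 2018-03-29 is past the 28th, so '4th Thursday' doesn't fit.
May 2018 ends with Thursday 2018-05-31.
June 2018 ends with Thursday 2018-06-28.
July 2018 ends with Thursday 2018-07-26.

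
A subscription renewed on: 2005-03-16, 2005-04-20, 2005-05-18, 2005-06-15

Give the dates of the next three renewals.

2005-07-20, 2005-08-17, 2005-09-21

These are Wednesdays at 28- or 35-day spacing (35, 28, 28).
The pattern: 3rd Wednesday of the month.
July 2005 — 3rd Wednesday is 2005-07-20.
3rd Wednesday of August 2005: 2005-08-17.
September 2005 — 3rd Wednesday is 2005-09-21.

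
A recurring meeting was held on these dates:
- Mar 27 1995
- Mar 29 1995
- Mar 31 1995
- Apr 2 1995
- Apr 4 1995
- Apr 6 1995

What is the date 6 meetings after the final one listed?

Gaps between consecutive events: 2, 2, 2, 2, 2 days — a constant 2-day interval.
Apr 6 1995 + 2 days = Apr 8 1995.
Apr 8 1995 + 2 days = Apr 10 1995.
Apr 10 1995 + 2 days = Apr 12 1995.
Apr 12 1995 + 2 days = Apr 14 1995.
Apr 14 1995 + 2 days = Apr 16 1995.
Apr 16 1995 + 2 days = Apr 18 1995.

Apr 18 1995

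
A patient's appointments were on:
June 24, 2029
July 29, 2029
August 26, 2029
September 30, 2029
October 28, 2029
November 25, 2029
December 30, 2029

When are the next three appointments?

January 27, 2030; February 24, 2030; March 31, 2030

All Sundays; the gaps (35, 28, 35, 28, 28, 35) vary with month length.
This is the last Sunday of each month.
January 2030 ends with Sunday January 27, 2030.
Last Sunday of February 2030: February 24, 2030.
Last Sunday of March 2030: March 31, 2030.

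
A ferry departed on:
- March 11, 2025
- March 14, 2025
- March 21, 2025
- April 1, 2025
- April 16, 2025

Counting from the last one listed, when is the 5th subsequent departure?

Intervals are 3, 7, 11, 15 days — an arithmetic progression with common difference 4.
Next gap: 19 days. April 16, 2025 + 19 days = May 5, 2025.
Next gap: 23 days. May 5, 2025 + 23 days = May 28, 2025.
Next gap: 27 days. May 28, 2025 + 27 days = June 24, 2025.
Next gap: 31 days. June 24, 2025 + 31 days = July 25, 2025.
Next gap: 35 days. July 25, 2025 + 35 days = August 29, 2025.

August 29, 2025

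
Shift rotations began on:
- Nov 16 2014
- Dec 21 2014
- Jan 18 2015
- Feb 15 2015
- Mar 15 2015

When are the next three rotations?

These are Sundays at 28- or 35-day spacing (35, 28, 28, 28).
The pattern: 3rd Sunday of the month.
3rd Sunday of April 2015: Apr 19 2015.
3rd Sunday of May 2015: May 17 2015.
June 2015 — 3rd Sunday is Jun 21 2015.

Apr 19 2015, May 17 2015, Jun 21 2015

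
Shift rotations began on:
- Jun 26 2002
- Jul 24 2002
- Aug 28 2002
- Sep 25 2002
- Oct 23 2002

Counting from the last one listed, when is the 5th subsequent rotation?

Mar 26 2003

Gaps: 28, 35, 28, 28 days — a mix of 28 and 35. Every date is a Wednesday.
Each is the 4th Wednesday of its month.
4th Wednesday of November 2002: Nov 27 2002.
December 2002 — 4th Wednesday is Dec 25 2002.
January 2003 — 4th Wednesday is Jan 22 2003.
February 2003 — 4th Wednesday is Feb 26 2003.
March 2003 — 4th Wednesday is Mar 26 2003.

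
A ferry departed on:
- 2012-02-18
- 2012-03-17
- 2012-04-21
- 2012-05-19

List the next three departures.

2012-06-16, 2012-07-21, 2012-08-18

Gaps: 28, 35, 28 days — a mix of 28 and 35. Every date is a Saturday.
Each is the 3rd Saturday of its month.
June 2012 — 3rd Saturday is 2012-06-16.
3rd Saturday of July 2012: 2012-07-21.
3rd Saturday of August 2012: 2012-08-18.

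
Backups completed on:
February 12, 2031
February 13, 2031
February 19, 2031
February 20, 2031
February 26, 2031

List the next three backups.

Gaps: 1, 6, 1, 6 days — not constant, but cyclic with period 2.
The events fall on every Wednesday and Thursday.
The following Thursday is February 27, 2031.
Next Wednesday: March 5, 2031.
The following Thursday is March 6, 2031.

February 27, 2031; March 5, 2031; March 6, 2031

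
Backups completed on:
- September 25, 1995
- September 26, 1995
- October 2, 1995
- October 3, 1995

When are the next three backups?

October 9, 1995; October 10, 1995; October 16, 1995

Every event lands on a Monday or Tuesday (gaps cycle 1, 6, 1).
So the schedule is: every Monday and Tuesday.
The following Monday is October 9, 1995.
Next Tuesday: October 10, 1995.
The following Monday is October 16, 1995.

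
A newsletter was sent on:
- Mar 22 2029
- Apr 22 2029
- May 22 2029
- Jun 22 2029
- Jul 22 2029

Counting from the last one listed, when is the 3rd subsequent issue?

Oct 22 2029

Gaps: 31, 30, 31, 30 days — not constant. Every event is on the 22nd of the month.
Pattern: the 22nd of each month.
Next: August 2029 → Aug 22 2029.
Next: September 2029 → Sep 22 2029.
October 2029: Oct 22 2029.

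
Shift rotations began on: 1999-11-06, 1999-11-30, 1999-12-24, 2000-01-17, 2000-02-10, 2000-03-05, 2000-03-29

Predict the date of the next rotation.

Every event comes 24 days after the last (24, 24, 24, 24, 24, 24).
2000-03-29 + 24 days = 2000-04-22.

2000-04-22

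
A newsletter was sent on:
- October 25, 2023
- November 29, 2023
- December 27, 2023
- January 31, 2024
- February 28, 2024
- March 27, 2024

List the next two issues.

Every date is a Wednesday; gaps 35, 28, 35, 28, 28 days.
Each is the last Wednesday of its month (at least one falls on the 29th or later, ruling out '4th Wednesday').
Last Wednesday of April 2024: April 24, 2024.
May 2024 ends with Wednesday May 29, 2024.

April 24, 2024; May 29, 2024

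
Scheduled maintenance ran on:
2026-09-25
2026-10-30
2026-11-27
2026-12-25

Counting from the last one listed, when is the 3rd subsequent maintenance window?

2027-03-26

These are Fridays with 35, 28, 28-day gaps.
Each is the final Friday of its month — 2026-10-30 is past the 28th, so '4th Friday' doesn't fit.
Last Friday of January 2027: 2027-01-29.
Last Friday of February 2027: 2027-02-26.
Last Friday of March 2027: 2027-03-26.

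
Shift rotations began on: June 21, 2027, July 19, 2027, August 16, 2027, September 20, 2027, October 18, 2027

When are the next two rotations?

These are Mondays at 28- or 35-day spacing (28, 28, 35, 28).
The pattern: 3rd Monday of the month.
November 2027 — 3rd Monday is November 15, 2027.
December 2027 — 3rd Monday is December 20, 2027.

November 15, 2027; December 20, 2027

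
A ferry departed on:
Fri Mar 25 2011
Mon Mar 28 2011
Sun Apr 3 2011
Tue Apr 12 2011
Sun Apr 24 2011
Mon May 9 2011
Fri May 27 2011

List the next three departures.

Intervals are 3, 6, 9, 12, 15, 18 days — an arithmetic progression with common difference 3.
Next gap: 21 days. Fri May 27 2011 + 21 days = Fri Jun 17 2011.
Next gap: 24 days. Fri Jun 17 2011 + 24 days = Mon Jul 11 2011.
Next gap: 27 days. Mon Jul 11 2011 + 27 days = Sun Aug 7 2011.

Fri Jun 17 2011, Mon Jul 11 2011, Sun Aug 7 2011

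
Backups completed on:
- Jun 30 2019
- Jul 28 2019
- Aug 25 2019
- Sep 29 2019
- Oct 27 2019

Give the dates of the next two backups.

Nov 24 2019, Dec 29 2019

Every date is a Sunday; gaps 28, 28, 35, 28 days.
Each is the last Sunday of its month (at least one falls on the 29th or later, ruling out '4th Sunday').
November 2019 ends with Sunday Nov 24 2019.
Last Sunday of December 2019: Dec 29 2019.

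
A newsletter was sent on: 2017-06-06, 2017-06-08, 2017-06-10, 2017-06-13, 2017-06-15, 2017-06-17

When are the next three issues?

The gap pattern 2, 2, 3, 2, 2 repeats every 3 events.
These are the Tuesdays, Thursdays and Saturdays of each week.
Next Tuesday: 2017-06-20.
Next Thursday: 2017-06-22.
The following Saturday is 2017-06-24.

2017-06-20, 2017-06-22, 2017-06-24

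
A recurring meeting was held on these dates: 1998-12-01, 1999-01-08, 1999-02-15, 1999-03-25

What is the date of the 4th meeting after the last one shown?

Gaps between consecutive events: 38, 38, 38 days — a constant 38-day interval.
1999-03-25 + 38 days = 1999-05-02.
1999-05-02 + 38 days = 1999-06-09.
1999-06-09 + 38 days = 1999-07-17.
1999-07-17 + 38 days = 1999-08-24.

1999-08-24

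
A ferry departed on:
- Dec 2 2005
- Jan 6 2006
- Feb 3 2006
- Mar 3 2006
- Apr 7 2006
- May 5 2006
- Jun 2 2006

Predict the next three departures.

All dates are Fridays, 35, 28, 28, 35, 28, 28 days apart.
Specifically, the 1st Friday of each month.
1st Friday of July 2006: Jul 7 2006.
August 2006 — 1st Friday is Aug 4 2006.
September 2006 — 1st Friday is Sep 1 2006.

Jul 7 2006, Aug 4 2006, Sep 1 2006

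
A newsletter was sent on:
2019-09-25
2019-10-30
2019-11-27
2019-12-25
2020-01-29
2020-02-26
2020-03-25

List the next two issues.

2020-04-29, 2020-05-27

These are Wednesdays with 35, 28, 28, 35, 28, 28-day gaps.
Each is the final Wednesday of its month — 2019-10-30 is past the 28th, so '4th Wednesday' doesn't fit.
Last Wednesday of April 2020: 2020-04-29.
May 2020 ends with Wednesday 2020-05-27.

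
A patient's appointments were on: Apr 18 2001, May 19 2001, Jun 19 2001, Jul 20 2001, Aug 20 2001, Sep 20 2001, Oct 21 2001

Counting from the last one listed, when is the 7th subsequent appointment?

Gaps between consecutive events: 31, 31, 31, 31, 31, 31 days — a constant 31-day interval.
Oct 21 2001 + 31 days = Nov 21 2001.
Nov 21 2001 + 31 days = Dec 22 2001.
Dec 22 2001 + 31 days = Jan 22 2002.
Jan 22 2002 + 31 days = Feb 22 2002.
Feb 22 2002 + 31 days = Mar 25 2002.
Mar 25 2002 + 31 days = Apr 25 2002.
Apr 25 2002 + 31 days = May 26 2002.

May 26 2002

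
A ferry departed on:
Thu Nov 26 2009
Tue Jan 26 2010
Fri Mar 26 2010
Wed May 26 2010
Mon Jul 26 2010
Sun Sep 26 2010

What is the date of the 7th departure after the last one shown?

Sat Nov 26 2011

Gaps: 61, 59, 61, 61, 62 days — not constant. Every event is on the 26th of the month.
Pattern: the 26th of every 2 months.
November 2010: Fri Nov 26 2010.
Next: January 2011 → Wed Jan 26 2011.
Next: March 2011 → Sat Mar 26 2011.
May 2011: Thu May 26 2011.
Next: July 2011 → Tue Jul 26 2011.
September 2011: Mon Sep 26 2011.
Next: November 2011 → Sat Nov 26 2011.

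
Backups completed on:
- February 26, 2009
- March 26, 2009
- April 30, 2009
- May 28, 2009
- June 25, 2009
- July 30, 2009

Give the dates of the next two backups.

August 27, 2009; September 24, 2009

All Thursdays; the gaps (28, 35, 28, 28, 35) vary with month length.
This is the last Thursday of each month.
Last Thursday of August 2009: August 27, 2009.
September 2009 ends with Thursday September 24, 2009.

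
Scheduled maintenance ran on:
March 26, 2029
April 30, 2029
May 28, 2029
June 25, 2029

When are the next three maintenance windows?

All Mondays; the gaps (35, 28, 28) vary with month length.
This is the last Monday of each month.
July 2029 ends with Monday July 30, 2029.
August 2029 ends with Monday August 27, 2029.
September 2029 ends with Monday September 24, 2029.

July 30, 2029; August 27, 2029; September 24, 2029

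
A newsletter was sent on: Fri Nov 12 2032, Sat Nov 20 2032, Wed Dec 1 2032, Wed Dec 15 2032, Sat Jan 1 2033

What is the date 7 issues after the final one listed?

Sat Jul 23 2033

Intervals are 8, 11, 14, 17 days — an arithmetic progression with common difference 3.
Next gap: 20 days. Sat Jan 1 2033 + 20 days = Fri Jan 21 2033.
Next gap: 23 days. Fri Jan 21 2033 + 23 days = Sun Feb 13 2033.
Next gap: 26 days. Sun Feb 13 2033 + 26 days = Fri Mar 11 2033.
Next gap: 29 days. Fri Mar 11 2033 + 29 days = Sat Apr 9 2033.
Next gap: 32 days. Sat Apr 9 2033 + 32 days = Wed May 11 2033.
Next gap: 35 days. Wed May 11 2033 + 35 days = Wed Jun 15 2033.
Next gap: 38 days. Wed Jun 15 2033 + 38 days = Sat Jul 23 2033.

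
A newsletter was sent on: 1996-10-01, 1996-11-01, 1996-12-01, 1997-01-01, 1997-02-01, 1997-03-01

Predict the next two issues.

Each date is the 1st; the gaps (31, 30, 31, 31, 28) track the month lengths.
The rule is the 1st of each month.
Next: April 1997 → 1997-04-01.
May 1997: 1997-05-01.

1997-04-01, 1997-05-01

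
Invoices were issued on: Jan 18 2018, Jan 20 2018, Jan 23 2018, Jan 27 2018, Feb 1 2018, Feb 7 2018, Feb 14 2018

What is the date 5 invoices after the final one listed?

Gaps: 2, 3, 4, 5, 6, 7 days — each gap is 1 larger than the previous one.
Next gap: 8 days. Feb 14 2018 + 8 days = Feb 22 2018.
Next gap: 9 days. Feb 22 2018 + 9 days = Mar 3 2018.
Next gap: 10 days. Mar 3 2018 + 10 days = Mar 13 2018.
Next gap: 11 days. Mar 13 2018 + 11 days = Mar 24 2018.
Next gap: 12 days. Mar 24 2018 + 12 days = Apr 5 2018.

Apr 5 2018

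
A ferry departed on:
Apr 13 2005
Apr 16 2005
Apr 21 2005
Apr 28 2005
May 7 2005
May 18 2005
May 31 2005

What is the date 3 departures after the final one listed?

Jul 21 2005

Intervals are 3, 5, 7, 9, 11, 13 days — an arithmetic progression with common difference 2.
Next gap: 15 days. May 31 2005 + 15 days = Jun 15 2005.
Next gap: 17 days. Jun 15 2005 + 17 days = Jul 2 2005.
Next gap: 19 days. Jul 2 2005 + 19 days = Jul 21 2005.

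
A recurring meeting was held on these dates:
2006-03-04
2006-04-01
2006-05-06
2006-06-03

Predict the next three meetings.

2006-07-01, 2006-08-05, 2006-09-02

Gaps: 28, 35, 28 days — a mix of 28 and 35. Every date is a Saturday.
Each is the 1st Saturday of its month.
1st Saturday of July 2006: 2006-07-01.
August 2006 — 1st Saturday is 2006-08-05.
1st Saturday of September 2006: 2006-09-02.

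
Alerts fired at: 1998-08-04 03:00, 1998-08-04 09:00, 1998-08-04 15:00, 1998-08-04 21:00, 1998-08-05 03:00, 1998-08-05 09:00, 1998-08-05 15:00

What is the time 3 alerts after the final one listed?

1998-08-06 09:00

The interval is a steady 6 hours (6, 6, 6, 6, 6, 6).
1998-08-05 15:00 + 6 h = 1998-08-05 21:00.
1998-08-05 21:00 + 6 h = 1998-08-06 03:00.
1998-08-06 03:00 + 6 h = 1998-08-06 09:00.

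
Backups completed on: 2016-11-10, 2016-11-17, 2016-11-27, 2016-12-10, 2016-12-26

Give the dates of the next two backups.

2017-01-14, 2017-02-05

The spacing grows by 3 each time: 7, 10, 13, 16 days.
Next gap: 19 days. 2016-12-26 + 19 days = 2017-01-14.
Next gap: 22 days. 2017-01-14 + 22 days = 2017-02-05.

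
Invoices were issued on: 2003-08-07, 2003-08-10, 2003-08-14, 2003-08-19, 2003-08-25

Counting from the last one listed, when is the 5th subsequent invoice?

Intervals are 3, 4, 5, 6 days — an arithmetic progression with common difference 1.
Next gap: 7 days. 2003-08-25 + 7 days = 2003-09-01.
Next gap: 8 days. 2003-09-01 + 8 days = 2003-09-09.
Next gap: 9 days. 2003-09-09 + 9 days = 2003-09-18.
Next gap: 10 days. 2003-09-18 + 10 days = 2003-09-28.
Next gap: 11 days. 2003-09-28 + 11 days = 2003-10-09.

2003-10-09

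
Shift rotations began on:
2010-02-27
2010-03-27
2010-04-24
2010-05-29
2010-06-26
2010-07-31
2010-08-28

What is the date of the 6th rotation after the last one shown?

2011-02-26

All Saturdays; the gaps (28, 28, 35, 28, 35, 28) vary with month length.
This is the last Saturday of each month.
September 2010 ends with Saturday 2010-09-25.
October 2010 ends with Saturday 2010-10-30.
November 2010 ends with Saturday 2010-11-27.
Last Saturday of December 2010: 2010-12-25.
January 2011 ends with Saturday 2011-01-29.
February 2011 ends with Saturday 2011-02-26.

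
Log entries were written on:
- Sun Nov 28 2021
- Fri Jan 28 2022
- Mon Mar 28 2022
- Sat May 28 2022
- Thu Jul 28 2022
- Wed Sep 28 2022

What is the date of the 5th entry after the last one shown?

Each date is the 28th; the gaps (61, 59, 61, 61, 62) track the month lengths.
The rule is the 28th of every 2 months.
Next: November 2022 → Mon Nov 28 2022.
January 2023: Sat Jan 28 2023.
March 2023: Tue Mar 28 2023.
May 2023: Sun May 28 2023.
Next: July 2023 → Fri Jul 28 2023.

Fri Jul 28 2023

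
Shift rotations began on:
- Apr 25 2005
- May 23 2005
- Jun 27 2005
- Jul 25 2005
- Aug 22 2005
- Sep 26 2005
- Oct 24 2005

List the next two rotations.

Nov 28 2005, Dec 26 2005

Gaps: 28, 35, 28, 28, 35, 28 days — a mix of 28 and 35. Every date is a Monday.
Each is the 4th Monday of its month.
November 2005 — 4th Monday is Nov 28 2005.
4th Monday of December 2005: Dec 26 2005.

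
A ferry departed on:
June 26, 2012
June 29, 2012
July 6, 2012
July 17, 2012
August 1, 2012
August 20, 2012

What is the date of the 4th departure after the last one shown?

December 14, 2012

Intervals are 3, 7, 11, 15, 19 days — an arithmetic progression with common difference 4.
Next gap: 23 days. August 20, 2012 + 23 days = September 12, 2012.
Next gap: 27 days. September 12, 2012 + 27 days = October 9, 2012.
Next gap: 31 days. October 9, 2012 + 31 days = November 9, 2012.
Next gap: 35 days. November 9, 2012 + 35 days = December 14, 2012.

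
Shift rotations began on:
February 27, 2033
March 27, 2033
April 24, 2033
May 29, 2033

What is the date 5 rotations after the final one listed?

October 30, 2033

All Sundays; the gaps (28, 28, 35) vary with month length.
This is the last Sunday of each month.
June 2033 ends with Sunday June 26, 2033.
Last Sunday of July 2033: July 31, 2033.
August 2033 ends with Sunday August 28, 2033.
Last Sunday of September 2033: September 25, 2033.
October 2033 ends with Sunday October 30, 2033.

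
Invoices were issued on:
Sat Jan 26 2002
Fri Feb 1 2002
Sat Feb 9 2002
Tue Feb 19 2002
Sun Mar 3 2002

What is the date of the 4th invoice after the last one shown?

Fri May 10 2002

Intervals are 6, 8, 10, 12 days — an arithmetic progression with common difference 2.
Next gap: 14 days. Sun Mar 3 2002 + 14 days = Sun Mar 17 2002.
Next gap: 16 days. Sun Mar 17 2002 + 16 days = Tue Apr 2 2002.
Next gap: 18 days. Tue Apr 2 2002 + 18 days = Sat Apr 20 2002.
Next gap: 20 days. Sat Apr 20 2002 + 20 days = Fri May 10 2002.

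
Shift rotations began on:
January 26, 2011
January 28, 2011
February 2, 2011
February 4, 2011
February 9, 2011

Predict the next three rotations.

February 11, 2011; February 16, 2011; February 18, 2011

Every event lands on a Wednesday or Friday (gaps cycle 2, 5, 2, 5).
So the schedule is: every Wednesday and Friday.
Next Friday: February 11, 2011.
The following Wednesday is February 16, 2011.
Next Friday: February 18, 2011.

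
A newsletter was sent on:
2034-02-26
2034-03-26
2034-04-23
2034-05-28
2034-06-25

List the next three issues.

Gaps: 28, 28, 35, 28 days — a mix of 28 and 35. Every date is a Sunday.
Each is the 4th Sunday of its month.
July 2034 — 4th Sunday is 2034-07-23.
4th Sunday of August 2034: 2034-08-27.
September 2034 — 4th Sunday is 2034-09-24.

2034-07-23, 2034-08-27, 2034-09-24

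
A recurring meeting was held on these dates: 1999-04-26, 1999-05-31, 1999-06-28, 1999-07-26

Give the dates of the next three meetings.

All Mondays; the gaps (35, 28, 28) vary with month length.
This is the last Monday of each month.
Last Monday of August 1999: 1999-08-30.
Last Monday of September 1999: 1999-09-27.
October 1999 ends with Monday 1999-10-25.

1999-08-30, 1999-09-27, 1999-10-25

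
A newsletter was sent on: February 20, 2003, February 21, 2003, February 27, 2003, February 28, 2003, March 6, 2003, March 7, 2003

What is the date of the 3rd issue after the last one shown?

March 20, 2003

Every event lands on a Thursday or Friday (gaps cycle 1, 6, 1, 6, 1).
So the schedule is: every Thursday and Friday.
Next Thursday: March 13, 2003.
Next Friday: March 14, 2003.
The following Thursday is March 20, 2003.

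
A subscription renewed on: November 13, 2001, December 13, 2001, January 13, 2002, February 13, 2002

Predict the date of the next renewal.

March 13, 2002

Gaps: 30, 31, 31 days — not constant. Every event is on the 13th of the month.
Pattern: the 13th of each month.
March 2002: March 13, 2002.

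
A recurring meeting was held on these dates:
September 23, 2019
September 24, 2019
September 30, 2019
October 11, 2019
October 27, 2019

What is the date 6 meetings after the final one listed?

May 15, 2020

The spacing grows by 5 each time: 1, 6, 11, 16 days.
Next gap: 21 days. October 27, 2019 + 21 days = November 17, 2019.
Next gap: 26 days. November 17, 2019 + 26 days = December 13, 2019.
Next gap: 31 days. December 13, 2019 + 31 days = January 13, 2020.
Next gap: 36 days. January 13, 2020 + 36 days = February 18, 2020.
Next gap: 41 days. February 18, 2020 + 41 days = March 30, 2020.
Next gap: 46 days. March 30, 2020 + 46 days = May 15, 2020.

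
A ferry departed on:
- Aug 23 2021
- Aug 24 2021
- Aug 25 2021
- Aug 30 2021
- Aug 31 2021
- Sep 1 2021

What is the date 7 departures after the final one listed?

The gap pattern 1, 1, 5, 1, 1 repeats every 3 events.
These are the Mondays, Tuesdays and Wednesdays of each week.
Next Monday: Sep 6 2021.
The following Tuesday is Sep 7 2021.
Next Wednesday: Sep 8 2021.
The following Monday is Sep 13 2021.
The following Tuesday is Sep 14 2021.
The following Wednesday is Sep 15 2021.
Next Monday: Sep 20 2021.

Sep 20 2021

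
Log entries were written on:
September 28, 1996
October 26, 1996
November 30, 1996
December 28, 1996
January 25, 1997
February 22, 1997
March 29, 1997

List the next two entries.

April 26, 1997; May 31, 1997

Every date is a Saturday; gaps 28, 35, 28, 28, 28, 35 days.
Each is the last Saturday of its month (at least one falls on the 29th or later, ruling out '4th Saturday').
Last Saturday of April 1997: April 26, 1997.
May 1997 ends with Saturday May 31, 1997.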